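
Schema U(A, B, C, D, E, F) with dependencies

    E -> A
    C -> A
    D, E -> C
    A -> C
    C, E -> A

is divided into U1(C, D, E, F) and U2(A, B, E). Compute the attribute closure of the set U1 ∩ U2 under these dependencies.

A, C, E

U1 ∩ U2 = {E}.
E → A applies, adding A
A → C applies, adding C
Closure: {A, C, E}.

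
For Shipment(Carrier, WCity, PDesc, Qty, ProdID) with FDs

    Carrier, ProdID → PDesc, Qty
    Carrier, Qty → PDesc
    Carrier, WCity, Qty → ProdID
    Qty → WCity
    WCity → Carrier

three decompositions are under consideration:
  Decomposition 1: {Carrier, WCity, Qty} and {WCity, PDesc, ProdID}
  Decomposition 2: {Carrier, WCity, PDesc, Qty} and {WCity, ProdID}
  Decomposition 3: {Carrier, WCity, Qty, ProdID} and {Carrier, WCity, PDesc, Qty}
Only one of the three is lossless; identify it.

Decomposition 1: common = {WCity}, closure = {Carrier, WCity} → lossy.
Decomposition 2: common = {WCity}, closure = {Carrier, WCity} → lossy.
Decomposition 3: common = {Carrier, WCity, Qty}, closure = {Carrier, WCity, PDesc, Qty, ProdID} → lossless.

Decomposition 3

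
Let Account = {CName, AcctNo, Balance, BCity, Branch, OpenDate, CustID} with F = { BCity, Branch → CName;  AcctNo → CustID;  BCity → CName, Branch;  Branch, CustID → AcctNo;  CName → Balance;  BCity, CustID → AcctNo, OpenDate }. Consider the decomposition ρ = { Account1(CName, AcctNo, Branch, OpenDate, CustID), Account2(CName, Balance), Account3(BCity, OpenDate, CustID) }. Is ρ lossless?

No

Chase test. Columns are CName, AcctNo, Balance, BCity, Branch, OpenDate, CustID; row i has aⱼ where attribute j ∈ Accounti, else bᵢⱼ.
Initial tableau (one row per fragment):
  row 1: a1 a2 b13 b14 a5 a6 a7
  row 2: a1 b22 a3 b24 b25 b26 b27
  row 3: b31 b32 b33 a4 b35 a6 a7
Rows 1 and 2 agree on CName; apply CName→Balance and equate their Balance entries.
No row becomes fully distinguished — the join is lossy.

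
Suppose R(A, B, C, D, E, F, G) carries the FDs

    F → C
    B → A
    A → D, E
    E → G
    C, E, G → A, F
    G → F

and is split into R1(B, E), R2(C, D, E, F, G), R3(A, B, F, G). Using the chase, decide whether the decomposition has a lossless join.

Yes

Chase test. Columns are A, B, C, D, E, F, G; row i has aⱼ where attribute j ∈ Ri, else bᵢⱼ.
Initial tableau (one row per fragment):
  row 1: b11 a2 b13 b14 a5 b16 b17
  row 2: b21 b22 a3 a4 a5 a6 a7
  row 3: a1 a2 b33 b34 b35 a6 a7
Rows 2 and 3 agree on F; apply F→C and equate their C entries.
Rows 1 and 3 agree on B; apply B→A and equate their A entries.
Rows 1 and 3 agree on A; apply A→D, E and equate their D, E entries.
Rows 1 and 2 agree on E; apply E→G and equate their G entries.
Rows 2 and 3 agree on C, E, G; apply C, E, G→A, F and equate their A, F entries.
Rows 1 and 2 agree on G; apply G→F and equate their F entries.
Rows 1 and 2 agree on F; apply F→C and equate their C entries.
Rows 1 and 2 agree on A; apply A→D, E and equate their D, E entries.
Row 1 is now all distinguished symbols — the join is lossless.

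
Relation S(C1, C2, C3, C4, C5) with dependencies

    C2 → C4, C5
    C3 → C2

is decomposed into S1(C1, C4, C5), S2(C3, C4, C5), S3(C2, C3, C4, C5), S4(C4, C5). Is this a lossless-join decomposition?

No

Chase test. Columns are C1, C2, C3, C4, C5; row i has aⱼ where attribute j ∈ Si, else bᵢⱼ.
Initial tableau (one row per fragment):
  row 1: a1 b12 b13 a4 a5
  row 2: b21 b22 a3 a4 a5
  row 3: b31 a2 a3 a4 a5
  row 4: b41 b42 b43 a4 a5
Rows 2 and 3 agree on C3; apply C3→C2 and equate their C2 entries.
No row becomes fully distinguished — the join is lossy.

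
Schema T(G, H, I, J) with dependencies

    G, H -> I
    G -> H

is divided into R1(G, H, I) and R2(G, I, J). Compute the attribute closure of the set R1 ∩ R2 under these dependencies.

R1 ∩ R2 = {G, I}.
G → H applies, adding H
Closure: {G, H, I}.

G, H, I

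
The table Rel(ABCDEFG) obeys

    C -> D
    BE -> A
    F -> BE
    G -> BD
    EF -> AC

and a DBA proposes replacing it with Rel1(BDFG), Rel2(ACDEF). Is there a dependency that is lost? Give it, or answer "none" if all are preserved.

Check BE → A: no single fragment contains all of {ABE}, and the restricted closure of {BE} across the fragments never reaches {A}.
C → D is preserved.
F → BE is preserved.
G → BD is preserved.
EF → AC is preserved.

BE -> A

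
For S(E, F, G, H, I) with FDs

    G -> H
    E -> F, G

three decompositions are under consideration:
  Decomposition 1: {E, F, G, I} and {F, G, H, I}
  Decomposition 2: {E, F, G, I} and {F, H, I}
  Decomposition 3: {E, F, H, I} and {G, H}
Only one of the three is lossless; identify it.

Decomposition 1

Decomposition 1: common = {F, G, I}, closure = {F, G, H, I} → lossless.
Decomposition 2: common = {F, I}, closure = {F, I} → lossy.
Decomposition 3: common = {H}, closure = {H} → lossy.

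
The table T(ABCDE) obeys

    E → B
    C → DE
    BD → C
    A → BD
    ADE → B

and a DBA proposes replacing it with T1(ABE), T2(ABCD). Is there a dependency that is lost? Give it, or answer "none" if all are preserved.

Check C → DE: no single fragment contains all of {CDE}, and the restricted closure of {C} across the fragments never reaches {DE}.
E → B is preserved.
BD → C is preserved.
A → BD is preserved.
ADE → B is preserved.

C → DE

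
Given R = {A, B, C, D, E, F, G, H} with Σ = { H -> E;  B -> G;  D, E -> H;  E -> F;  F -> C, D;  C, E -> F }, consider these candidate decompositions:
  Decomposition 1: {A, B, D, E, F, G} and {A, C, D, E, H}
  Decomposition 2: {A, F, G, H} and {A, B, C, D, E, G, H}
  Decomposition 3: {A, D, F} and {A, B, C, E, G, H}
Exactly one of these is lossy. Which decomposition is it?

Decomposition 3

Decomposition 1: common = {A, D, E}, closure = {A, C, D, E, F, H} → lossless.
Decomposition 2: common = {A, G, H}, closure = {A, C, D, E, F, G, H} → lossless.
Decomposition 3: common = {A}, closure = {A} → lossy.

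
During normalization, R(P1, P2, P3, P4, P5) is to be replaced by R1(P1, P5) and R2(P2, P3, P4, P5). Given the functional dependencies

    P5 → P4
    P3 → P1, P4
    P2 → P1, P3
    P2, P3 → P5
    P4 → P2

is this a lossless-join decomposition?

Common attributes: R1 ∩ R2 = {P5}.
Closure of {P5}: P5 → P4 applies, adding P4; P4 → P2 applies, adding P2; P2 → P1, P3 applies, adding P1, P3. So (P5)⁺ = {P1, P2, P3, P4, P5}.
This closure contains every attribute of R1, so R1 ∩ R2 → R1. The join is lossless.

Yes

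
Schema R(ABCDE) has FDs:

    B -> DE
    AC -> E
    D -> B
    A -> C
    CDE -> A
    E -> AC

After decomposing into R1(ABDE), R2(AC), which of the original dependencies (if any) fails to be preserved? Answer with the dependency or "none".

B → DE lies within R1.
AC → E: restricted closure across fragments reaches E.
D → B lies within R1.
A → C lies within R2.
CDE → A: restricted closure across fragments reaches A.
E → AC: restricted closure across fragments reaches AC.
Every dependency is enforceable on the fragments, so the decomposition is dependency-preserving.

none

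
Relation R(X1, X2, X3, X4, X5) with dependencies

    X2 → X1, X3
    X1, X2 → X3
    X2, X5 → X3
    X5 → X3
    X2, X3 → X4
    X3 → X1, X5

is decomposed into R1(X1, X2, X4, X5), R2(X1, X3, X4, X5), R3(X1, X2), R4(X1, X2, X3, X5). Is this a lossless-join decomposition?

Chase test. Columns are X1, X2, X3, X4, X5; row i has aⱼ where attribute j ∈ Ri, else bᵢⱼ.
Initial tableau (one row per fragment):
  row 1: a1 a2 b13 a4 a5
  row 2: a1 b22 a3 a4 a5
  row 3: a1 a2 b33 b34 b35
  row 4: a1 a2 a3 b44 a5
Rows 1 and 3 agree on X2; apply X2→X1, X3 and equate their X1, X3 entries.
Rows 1 and 4 agree on X2; apply X2→X1, X3 and equate their X1, X3 entries.
Rows 1 and 3 agree on X2, X3; apply X2, X3→X4 and equate their X4 entries.
Rows 1 and 4 agree on X2, X3; apply X2, X3→X4 and equate their X4 entries.
Rows 1 and 3 agree on X3; apply X3→X1, X5 and equate their X1, X5 entries.
Row 1 is now all distinguished symbols — the join is lossless.

Yes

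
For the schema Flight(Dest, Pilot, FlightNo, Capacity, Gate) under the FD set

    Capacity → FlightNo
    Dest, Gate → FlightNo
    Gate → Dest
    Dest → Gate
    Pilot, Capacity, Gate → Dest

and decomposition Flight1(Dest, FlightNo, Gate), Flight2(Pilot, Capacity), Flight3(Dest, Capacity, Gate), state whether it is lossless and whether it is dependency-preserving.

Lossless test (chase): Rows 2 and 3 agree on Capacity; apply Capacity→FlightNo and equate their FlightNo entries. Rows 1 and 3 agree on Dest, Gate; apply Dest, Gate→FlightNo and equate their FlightNo entries. No row becomes fully distinguished — the join is lossy.
Dependency preservation: the restricted closure of {Capacity} across the fragments never reaches {FlightNo}, so Capacity → FlightNo cannot be enforced without a join — not preserved.

lossy and not dependency-preserving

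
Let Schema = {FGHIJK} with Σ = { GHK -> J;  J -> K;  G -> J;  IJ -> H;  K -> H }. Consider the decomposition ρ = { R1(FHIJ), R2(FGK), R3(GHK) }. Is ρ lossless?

Chase test. Columns are FGHIJK; row i has aⱼ where attribute j ∈ Ri, else bᵢⱼ.
Initial tableau (one row per fragment):
  row 1: a1 b12 a3 a4 a5 b16
  row 2: a1 a2 b23 b24 b25 a6
  row 3: b31 a2 a3 b34 b35 a6
Rows 2 and 3 agree on G; apply G→J and equate their J entries.
Rows 2 and 3 agree on K; apply K→H and equate their H entries.
No row becomes fully distinguished — the join is lossy.

No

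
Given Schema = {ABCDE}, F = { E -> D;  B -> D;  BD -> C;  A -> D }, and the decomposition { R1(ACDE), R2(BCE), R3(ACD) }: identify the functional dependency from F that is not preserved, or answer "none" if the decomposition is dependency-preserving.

B -> D

Check B → D: no single fragment contains all of {BD}, and the restricted closure of {B} across the fragments never reaches {D}.
E → D is preserved.
BD → C is preserved.
A → D is preserved.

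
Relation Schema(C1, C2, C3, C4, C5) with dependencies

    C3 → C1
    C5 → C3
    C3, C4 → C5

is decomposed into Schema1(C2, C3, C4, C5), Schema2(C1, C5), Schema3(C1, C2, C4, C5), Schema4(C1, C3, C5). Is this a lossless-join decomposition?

Chase test. Columns are C1, C2, C3, C4, C5; row i has aⱼ where attribute j ∈ Schemai, else bᵢⱼ.
Initial tableau (one row per fragment):
  row 1: b11 a2 a3 a4 a5
  row 2: a1 b22 b23 b24 a5
  row 3: a1 a2 b33 a4 a5
  row 4: a1 b42 a3 b44 a5
Rows 1 and 4 agree on C3; apply C3→C1 and equate their C1 entries.
Rows 1 and 2 agree on C5; apply C5→C3 and equate their C3 entries.
Rows 1 and 3 agree on C5; apply C5→C3 and equate their C3 entries.
Row 1 is now all distinguished symbols — the join is lossless.

Yes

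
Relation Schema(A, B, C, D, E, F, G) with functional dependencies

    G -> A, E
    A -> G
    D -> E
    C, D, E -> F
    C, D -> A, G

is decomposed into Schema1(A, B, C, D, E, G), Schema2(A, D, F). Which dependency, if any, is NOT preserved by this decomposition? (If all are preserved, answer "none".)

C, D, E -> F

Check C, D, E → F: no single fragment contains all of {C, D, E, F}, and the restricted closure of {C, D, E} across the fragments never reaches {F}.
G → A, E is preserved.
A → G is preserved.
D → E is preserved.
C, D → A, G is preserved.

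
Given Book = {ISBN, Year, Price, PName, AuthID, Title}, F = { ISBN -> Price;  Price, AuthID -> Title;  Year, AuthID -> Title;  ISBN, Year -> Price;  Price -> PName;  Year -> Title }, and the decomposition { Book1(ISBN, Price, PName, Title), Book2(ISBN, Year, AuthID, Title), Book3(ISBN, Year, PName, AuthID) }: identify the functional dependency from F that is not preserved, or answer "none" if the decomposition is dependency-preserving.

Check Price, AuthID → Title: no single fragment contains all of {Price, AuthID, Title}, and the restricted closure of {Price, AuthID} across the fragments never reaches {Title}.
ISBN → Price is preserved.
Year, AuthID → Title is preserved.
ISBN, Year → Price is preserved.
Price → PName is preserved.
Year → Title is preserved.

Price, AuthID -> Title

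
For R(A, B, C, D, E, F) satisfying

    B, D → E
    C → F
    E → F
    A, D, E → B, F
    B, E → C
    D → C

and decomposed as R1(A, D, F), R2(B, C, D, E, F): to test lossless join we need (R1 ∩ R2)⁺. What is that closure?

C, D, F

R1 ∩ R2 = {D, F}.
D → C applies, adding C
Closure: {C, D, F}.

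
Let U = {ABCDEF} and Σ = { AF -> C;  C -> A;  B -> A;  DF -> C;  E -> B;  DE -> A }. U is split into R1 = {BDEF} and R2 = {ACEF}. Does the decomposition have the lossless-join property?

Common attributes: R1 ∩ R2 = {EF}.
Closure of {EF}: E → B applies, adding B; B → A applies, adding A; AF → C applies, adding C. So (EF)⁺ = {ABCEF}.
This closure contains every attribute of R2, so R1 ∩ R2 → R2. The join is lossless.

Yes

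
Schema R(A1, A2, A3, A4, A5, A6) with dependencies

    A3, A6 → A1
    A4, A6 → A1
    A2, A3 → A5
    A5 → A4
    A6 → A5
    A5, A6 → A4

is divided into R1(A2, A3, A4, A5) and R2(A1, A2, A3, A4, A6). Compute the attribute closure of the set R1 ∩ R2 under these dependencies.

A2, A3, A4, A5

R1 ∩ R2 = {A2, A3, A4}.
A2, A3 → A5 applies, adding A5
Closure: {A2, A3, A4, A5}.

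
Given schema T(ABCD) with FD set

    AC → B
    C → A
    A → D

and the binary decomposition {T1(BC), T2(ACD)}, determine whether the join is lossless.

Common attributes: T1 ∩ T2 = {C}.
Closure of {C}: C → A applies, adding A; A → D applies, adding D; AC → B applies, adding B. So (C)⁺ = {ABCD}.
This closure contains every attribute of T1, so T1 ∩ T2 → T1. The join is lossless.

Yes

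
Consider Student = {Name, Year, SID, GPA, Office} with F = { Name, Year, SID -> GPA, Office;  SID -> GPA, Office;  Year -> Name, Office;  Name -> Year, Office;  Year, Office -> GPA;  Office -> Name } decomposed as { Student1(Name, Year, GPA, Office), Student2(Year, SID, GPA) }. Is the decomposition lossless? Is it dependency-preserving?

lossless and dependency-preserving

Lossless test: (Year, GPA)⁺ = {Name, Year, GPA, Office}, which contains all of one fragment — lossless.
Dependency preservation: Name, Year, SID → GPA, Office; SID → GPA, Office are not contained in any single fragment, but the restricted closure of each left-hand side across the fragments still reaches the right-hand side; the remaining FDs each lie inside some fragment. All dependencies are preserved.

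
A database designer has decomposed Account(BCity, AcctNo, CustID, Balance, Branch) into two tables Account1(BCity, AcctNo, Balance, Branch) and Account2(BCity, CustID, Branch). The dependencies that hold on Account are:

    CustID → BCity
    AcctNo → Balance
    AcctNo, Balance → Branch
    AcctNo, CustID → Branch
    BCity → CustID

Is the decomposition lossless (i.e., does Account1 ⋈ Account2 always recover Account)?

Common attributes: Account1 ∩ Account2 = {BCity, Branch}.
Closure of {BCity, Branch}: BCity → CustID applies, adding CustID. So (BCity, Branch)⁺ = {BCity, CustID, Branch}.
This closure contains every attribute of Account2, so Account1 ∩ Account2 → Account2. The join is lossless.

Yes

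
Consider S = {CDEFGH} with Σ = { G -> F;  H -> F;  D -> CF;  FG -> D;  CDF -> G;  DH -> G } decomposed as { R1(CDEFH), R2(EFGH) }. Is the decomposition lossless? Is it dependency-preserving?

Lossless test: (EFH)⁺ = {EFH}, which is a superkey of neither fragment — lossy.
Dependency preservation: the restricted closure of {FG} across the fragments never reaches {D}, so FG → D cannot be enforced without a join — not preserved.

lossy and not dependency-preserving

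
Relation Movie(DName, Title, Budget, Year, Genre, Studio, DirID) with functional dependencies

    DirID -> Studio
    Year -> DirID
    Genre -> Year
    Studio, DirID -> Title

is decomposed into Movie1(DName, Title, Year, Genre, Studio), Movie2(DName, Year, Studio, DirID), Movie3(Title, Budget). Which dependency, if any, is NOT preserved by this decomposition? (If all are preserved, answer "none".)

Studio, DirID -> Title

Check Studio, DirID → Title: no single fragment contains all of {Title, Studio, DirID}, and the restricted closure of {Studio, DirID} across the fragments never reaches {Title}.
DirID → Studio is preserved.
Year → DirID is preserved.
Genre → Year is preserved.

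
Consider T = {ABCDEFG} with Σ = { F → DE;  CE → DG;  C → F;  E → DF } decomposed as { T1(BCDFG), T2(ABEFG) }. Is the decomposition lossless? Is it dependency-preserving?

Lossless test: (BFG)⁺ = {BDEFG}, which is a superkey of neither fragment — lossy.
Dependency preservation: F → DE; CE → DG; E → DF are not contained in any single fragment, but the restricted closure of each left-hand side across the fragments still reaches the right-hand side; the remaining FDs each lie inside some fragment. All dependencies are preserved.

lossy but dependency-preserving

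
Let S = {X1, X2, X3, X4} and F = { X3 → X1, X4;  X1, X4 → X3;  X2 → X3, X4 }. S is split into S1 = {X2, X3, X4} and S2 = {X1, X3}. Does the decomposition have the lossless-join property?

Common attributes: S1 ∩ S2 = {X3}.
Closure of {X3}: X3 → X1, X4 applies, adding X1, X4. So (X3)⁺ = {X1, X3, X4}.
This closure contains every attribute of S2, so S1 ∩ S2 → S2. The join is lossless.

Yes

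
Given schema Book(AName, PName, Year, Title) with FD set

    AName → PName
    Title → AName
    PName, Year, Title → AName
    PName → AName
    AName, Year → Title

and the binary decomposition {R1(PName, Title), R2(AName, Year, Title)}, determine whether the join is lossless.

Common attributes: R1 ∩ R2 = {Title}.
Closure of {Title}: Title → AName applies, adding AName; AName → PName applies, adding PName. So (Title)⁺ = {AName, PName, Title}.
This closure contains every attribute of R1, so R1 ∩ R2 → R1. The join is lossless.

Yes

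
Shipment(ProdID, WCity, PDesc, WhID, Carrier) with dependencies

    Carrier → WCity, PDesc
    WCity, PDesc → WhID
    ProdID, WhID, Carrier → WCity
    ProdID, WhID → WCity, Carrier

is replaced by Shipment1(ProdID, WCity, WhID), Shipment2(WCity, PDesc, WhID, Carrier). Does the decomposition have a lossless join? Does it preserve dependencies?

Lossless test: (WCity, WhID)⁺ = {WCity, WhID}, which is a superkey of neither fragment — lossy.
Dependency preservation: the restricted closure of {ProdID, WhID} across the fragments never reaches {WCity, Carrier}, so ProdID, WhID → WCity, Carrier cannot be enforced without a join — not preserved.

lossy and not dependency-preserving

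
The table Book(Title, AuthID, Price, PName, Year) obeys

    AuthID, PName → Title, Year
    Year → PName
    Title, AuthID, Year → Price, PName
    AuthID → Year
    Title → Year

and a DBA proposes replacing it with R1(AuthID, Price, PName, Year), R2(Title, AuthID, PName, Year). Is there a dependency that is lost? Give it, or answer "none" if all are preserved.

none

AuthID, PName → Title, Year lies within R2.
Year → PName lies within R1.
Title, AuthID, Year → Price, PName: restricted closure across fragments reaches Price, PName.
AuthID → Year lies within R1.
Title → Year lies within R2.
Every dependency is enforceable on the fragments, so the decomposition is dependency-preserving.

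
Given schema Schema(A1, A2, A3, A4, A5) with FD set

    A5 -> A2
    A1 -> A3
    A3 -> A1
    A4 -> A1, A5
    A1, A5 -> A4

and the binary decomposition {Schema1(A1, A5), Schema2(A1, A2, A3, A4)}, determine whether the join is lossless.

Common attributes: Schema1 ∩ Schema2 = {A1}.
Closure of {A1}: A1 → A3 applies, adding A3. So (A1)⁺ = {A1, A3}.
The closure contains neither all of Schema1 = {A1, A5} nor all of Schema2 = {A1, A2, A3, A4}, so the common attributes are not a superkey of either fragment. The join is lossy.

No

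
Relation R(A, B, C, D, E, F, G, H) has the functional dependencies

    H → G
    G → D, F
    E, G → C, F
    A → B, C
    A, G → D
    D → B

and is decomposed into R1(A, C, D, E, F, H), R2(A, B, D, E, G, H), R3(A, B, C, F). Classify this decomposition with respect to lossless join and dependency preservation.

lossless but not dependency-preserving

Lossless test (chase): Rows 1 and 2 agree on H; apply H→G and equate their G entries. Rows 1 and 2 agree on G; apply G→D, F and equate their D, F entries. Rows 1 and 2 agree on E, G; apply E, G→C, F and equate their C, F entries. Rows 1 and 2 agree on A; apply A→B, C and equate their B, C entries. Row 1 is now all distinguished symbols — the join is lossless.
Dependency preservation: the restricted closure of {G} across the fragments never reaches {D, F}, so G → D, F cannot be enforced without a join — not preserved.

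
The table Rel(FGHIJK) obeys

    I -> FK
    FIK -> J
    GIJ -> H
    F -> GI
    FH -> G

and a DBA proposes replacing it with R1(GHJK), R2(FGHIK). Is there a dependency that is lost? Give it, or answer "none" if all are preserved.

FIK -> J

Check FIK → J: no single fragment contains all of {FIJK}, and the restricted closure of {FIK} across the fragments never reaches {J}.
I → FK is preserved.
GIJ → H is preserved.
F → GI is preserved.
FH → G is preserved.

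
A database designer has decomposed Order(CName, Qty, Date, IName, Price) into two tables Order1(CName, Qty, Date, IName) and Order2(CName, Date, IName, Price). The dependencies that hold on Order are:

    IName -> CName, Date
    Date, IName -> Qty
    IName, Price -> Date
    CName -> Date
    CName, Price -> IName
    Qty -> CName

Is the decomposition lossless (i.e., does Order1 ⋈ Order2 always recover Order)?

Yes

Common attributes: Order1 ∩ Order2 = {CName, Date, IName}.
Closure of {CName, Date, IName}: Date, IName → Qty applies, adding Qty. So (CName, Date, IName)⁺ = {CName, Qty, Date, IName}.
This closure contains every attribute of Order1, so Order1 ∩ Order2 → Order1. The join is lossless.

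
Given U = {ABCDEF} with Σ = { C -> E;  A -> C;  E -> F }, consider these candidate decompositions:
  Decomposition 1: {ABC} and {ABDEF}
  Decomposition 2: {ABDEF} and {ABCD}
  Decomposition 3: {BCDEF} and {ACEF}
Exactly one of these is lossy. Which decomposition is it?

Decomposition 1: common = {AB}, closure = {ABCEF} → lossless.
Decomposition 2: common = {ABD}, closure = {ABCDEF} → lossless.
Decomposition 3: common = {CEF}, closure = {CEF} → lossy.

Decomposition 3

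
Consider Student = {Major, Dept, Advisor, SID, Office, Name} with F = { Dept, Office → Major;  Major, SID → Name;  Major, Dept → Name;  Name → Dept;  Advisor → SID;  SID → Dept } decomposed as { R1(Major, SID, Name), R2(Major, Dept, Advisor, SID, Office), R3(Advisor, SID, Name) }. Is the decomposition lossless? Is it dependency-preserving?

Lossless test (chase): Rows 1 and 2 agree on Major, SID; apply Major, SID→Name and equate their Name entries. Rows 1 and 2 agree on Name; apply Name→Dept and equate their Dept entries. Rows 1 and 3 agree on Name; apply Name→Dept and equate their Dept entries. Row 2 is now all distinguished symbols — the join is lossless.
Dependency preservation: the restricted closure of {Major, Dept} across the fragments never reaches {Name}, so Major, Dept → Name cannot be enforced without a join — not preserved.

lossless but not dependency-preserving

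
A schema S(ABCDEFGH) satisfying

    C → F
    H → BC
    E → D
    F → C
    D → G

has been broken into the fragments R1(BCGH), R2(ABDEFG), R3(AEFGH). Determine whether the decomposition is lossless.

Chase test. Columns are ABCDEFGH; row i has aⱼ where attribute j ∈ Ri, else bᵢⱼ.
Initial tableau (one row per fragment):
  row 1: b11 a2 a3 b14 b15 b16 a7 a8
  row 2: a1 a2 b23 a4 a5 a6 a7 b28
  row 3: a1 b32 b33 b34 a5 a6 a7 a8
Rows 1 and 3 agree on H; apply H→BC and equate their BC entries.
Rows 2 and 3 agree on E; apply E→D and equate their D entries.
Rows 2 and 3 agree on F; apply F→C and equate their C entries.
Rows 1 and 2 agree on C; apply C→F and equate their F entries.
Row 3 is now all distinguished symbols — the join is lossless.

Yes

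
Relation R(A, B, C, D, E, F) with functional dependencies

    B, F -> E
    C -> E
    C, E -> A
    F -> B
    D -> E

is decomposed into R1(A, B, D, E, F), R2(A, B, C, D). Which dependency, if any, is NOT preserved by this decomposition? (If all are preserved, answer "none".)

Check C → E: no single fragment contains all of {C, E}, and the restricted closure of {C} across the fragments never reaches {E}.
B, F → E is preserved.
C, E → A is preserved.
F → B is preserved.
D → E is preserved.

C -> E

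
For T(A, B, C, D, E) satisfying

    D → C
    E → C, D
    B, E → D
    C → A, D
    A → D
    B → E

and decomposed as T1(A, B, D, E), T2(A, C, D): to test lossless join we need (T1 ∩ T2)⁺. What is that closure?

T1 ∩ T2 = {A, D}.
D → C applies, adding C
Closure: {A, C, D}.

A, C, D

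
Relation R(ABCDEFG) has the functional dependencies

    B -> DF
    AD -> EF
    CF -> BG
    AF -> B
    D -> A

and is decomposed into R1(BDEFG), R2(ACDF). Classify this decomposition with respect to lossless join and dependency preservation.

Lossless test: (DF)⁺ = {ABDEF}, which is a superkey of neither fragment — lossy.
Dependency preservation: the restricted closure of {CF} across the fragments never reaches {BG}, so CF → BG cannot be enforced without a join — not preserved.

lossy and not dependency-preserving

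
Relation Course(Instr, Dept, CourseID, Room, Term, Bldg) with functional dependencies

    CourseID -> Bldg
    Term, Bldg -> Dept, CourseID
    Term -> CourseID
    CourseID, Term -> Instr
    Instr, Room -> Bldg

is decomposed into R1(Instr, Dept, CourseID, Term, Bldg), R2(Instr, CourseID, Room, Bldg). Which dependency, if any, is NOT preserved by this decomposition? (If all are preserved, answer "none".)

none

CourseID → Bldg lies within R1.
Term, Bldg → Dept, CourseID lies within R1.
Term → CourseID lies within R1.
CourseID, Term → Instr lies within R1.
Instr, Room → Bldg lies within R2.
Every dependency is enforceable on the fragments, so the decomposition is dependency-preserving.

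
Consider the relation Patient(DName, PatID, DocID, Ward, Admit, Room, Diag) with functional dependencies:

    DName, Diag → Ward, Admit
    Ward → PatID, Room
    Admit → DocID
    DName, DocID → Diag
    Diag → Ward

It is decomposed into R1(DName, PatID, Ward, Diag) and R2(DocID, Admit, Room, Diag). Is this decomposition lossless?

Common attributes: R1 ∩ R2 = {Diag}.
Closure of {Diag}: Diag → Ward applies, adding Ward; Ward → PatID, Room applies, adding PatID, Room. So (Diag)⁺ = {PatID, Ward, Room, Diag}.
The closure contains neither all of R1 = {DName, PatID, Ward, Diag} nor all of R2 = {DocID, Admit, Room, Diag}, so the common attributes are not a superkey of either fragment. The join is lossy.

No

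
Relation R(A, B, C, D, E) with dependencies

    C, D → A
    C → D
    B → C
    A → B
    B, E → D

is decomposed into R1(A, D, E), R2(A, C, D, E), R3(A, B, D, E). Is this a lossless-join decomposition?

Chase test. Columns are A, B, C, D, E; row i has aⱼ where attribute j ∈ Ri, else bᵢⱼ.
Initial tableau (one row per fragment):
  row 1: a1 b12 b13 a4 a5
  row 2: a1 b22 a3 a4 a5
  row 3: a1 a2 b33 a4 a5
Rows 1 and 2 agree on A; apply A→B and equate their B entries.
Rows 1 and 3 agree on A; apply A→B and equate their B entries.
Rows 1 and 2 agree on B; apply B→C and equate their C entries.
Rows 1 and 3 agree on B; apply B→C and equate their C entries.
Row 1 is now all distinguished symbols — the join is lossless.

Yes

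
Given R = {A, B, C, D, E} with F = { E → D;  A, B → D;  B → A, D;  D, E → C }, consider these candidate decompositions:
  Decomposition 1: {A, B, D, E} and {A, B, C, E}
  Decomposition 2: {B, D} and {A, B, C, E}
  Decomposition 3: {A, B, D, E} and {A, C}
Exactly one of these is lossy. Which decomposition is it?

Decomposition 3

Decomposition 1: common = {A, B, E}, closure = {A, B, C, D, E} → lossless.
Decomposition 2: common = {B}, closure = {A, B, D} → lossless.
Decomposition 3: common = {A}, closure = {A} → lossy.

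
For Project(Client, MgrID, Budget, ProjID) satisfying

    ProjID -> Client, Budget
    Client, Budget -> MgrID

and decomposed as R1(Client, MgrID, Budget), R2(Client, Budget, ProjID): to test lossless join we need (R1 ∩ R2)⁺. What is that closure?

Client, MgrID, Budget

R1 ∩ R2 = {Client, Budget}.
Client, Budget → MgrID applies, adding MgrID
Closure: {Client, MgrID, Budget}.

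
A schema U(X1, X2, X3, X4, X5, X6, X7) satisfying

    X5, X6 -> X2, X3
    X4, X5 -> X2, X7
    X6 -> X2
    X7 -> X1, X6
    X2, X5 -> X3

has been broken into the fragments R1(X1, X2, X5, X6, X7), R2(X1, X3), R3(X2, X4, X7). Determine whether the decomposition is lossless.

No

Chase test. Columns are X1, X2, X3, X4, X5, X6, X7; row i has aⱼ where attribute j ∈ Ri, else bᵢⱼ.
Initial tableau (one row per fragment):
  row 1: a1 a2 b13 b14 a5 a6 a7
  row 2: a1 b22 a3 b24 b25 b26 b27
  row 3: b31 a2 b33 a4 b35 b36 a7
Rows 1 and 3 agree on X7; apply X7→X1, X6 and equate their X1, X6 entries.
No row becomes fully distinguished — the join is lossy.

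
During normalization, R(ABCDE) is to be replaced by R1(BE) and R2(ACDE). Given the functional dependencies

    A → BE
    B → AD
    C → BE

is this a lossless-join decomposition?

No

Common attributes: R1 ∩ R2 = {E}.
No dependency enlarges {E}, so (E)⁺ = {E}.
The closure contains neither all of R1 = {BE} nor all of R2 = {ACDE}, so the common attributes are not a superkey of either fragment. The join is lossy.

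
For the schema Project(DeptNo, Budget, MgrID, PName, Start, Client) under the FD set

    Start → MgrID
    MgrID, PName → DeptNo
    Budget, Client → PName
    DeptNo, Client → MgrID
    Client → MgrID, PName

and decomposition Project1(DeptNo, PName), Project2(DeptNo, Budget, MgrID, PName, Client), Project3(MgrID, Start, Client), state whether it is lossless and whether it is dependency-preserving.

lossy but dependency-preserving

Lossless test (chase): Rows 2 and 3 agree on Client; apply Client→MgrID, PName and equate their MgrID, PName entries. Rows 2 and 3 agree on MgrID, PName; apply MgrID, PName→DeptNo and equate their DeptNo entries. No row becomes fully distinguished — the join is lossy.
Dependency preservation: every FD's attributes lie within a single fragment, so each can be enforced locally — preserved.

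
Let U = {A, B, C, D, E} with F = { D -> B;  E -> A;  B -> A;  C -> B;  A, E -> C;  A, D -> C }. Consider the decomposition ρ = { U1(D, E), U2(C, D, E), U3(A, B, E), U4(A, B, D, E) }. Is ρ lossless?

Chase test. Columns are A, B, C, D, E; row i has aⱼ where attribute j ∈ Ui, else bᵢⱼ.
Initial tableau (one row per fragment):
  row 1: b11 b12 b13 a4 a5
  row 2: b21 b22 a3 a4 a5
  row 3: a1 a2 b33 b34 a5
  row 4: a1 a2 b43 a4 a5
Rows 1 and 2 agree on D; apply D→B and equate their B entries.
Rows 1 and 4 agree on D; apply D→B and equate their B entries.
Rows 1 and 2 agree on E; apply E→A and equate their A entries.
Rows 1 and 3 agree on E; apply E→A and equate their A entries.
Rows 1 and 2 agree on A, E; apply A, E→C and equate their C entries.
Rows 1 and 3 agree on A, E; apply A, E→C and equate their C entries.
Rows 1 and 4 agree on A, E; apply A, E→C and equate their C entries.
Row 1 is now all distinguished symbols — the join is lossless.

Yes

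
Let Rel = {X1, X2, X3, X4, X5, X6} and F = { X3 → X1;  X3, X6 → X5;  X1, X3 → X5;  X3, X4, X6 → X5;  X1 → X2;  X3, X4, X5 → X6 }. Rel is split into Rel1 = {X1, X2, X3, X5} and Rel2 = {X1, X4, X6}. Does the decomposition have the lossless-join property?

Common attributes: Rel1 ∩ Rel2 = {X1}.
Closure of {X1}: X1 → X2 applies, adding X2. So (X1)⁺ = {X1, X2}.
The closure contains neither all of Rel1 = {X1, X2, X3, X5} nor all of Rel2 = {X1, X4, X6}, so the common attributes are not a superkey of either fragment. The join is lossy.

No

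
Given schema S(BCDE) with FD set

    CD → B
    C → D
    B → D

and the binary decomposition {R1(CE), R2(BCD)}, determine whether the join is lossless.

Common attributes: R1 ∩ R2 = {C}.
Closure of {C}: C → D applies, adding D; CD → B applies, adding B. So (C)⁺ = {BCD}.
This closure contains every attribute of R2, so R1 ∩ R2 → R2. The join is lossless.

Yes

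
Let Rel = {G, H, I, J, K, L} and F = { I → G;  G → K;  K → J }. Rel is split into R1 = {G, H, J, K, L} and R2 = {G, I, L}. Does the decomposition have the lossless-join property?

No

Common attributes: R1 ∩ R2 = {G, L}.
Closure of {G, L}: G → K applies, adding K; K → J applies, adding J. So (G, L)⁺ = {G, J, K, L}.
The closure contains neither all of R1 = {G, H, J, K, L} nor all of R2 = {G, I, L}, so the common attributes are not a superkey of either fragment. The join is lossy.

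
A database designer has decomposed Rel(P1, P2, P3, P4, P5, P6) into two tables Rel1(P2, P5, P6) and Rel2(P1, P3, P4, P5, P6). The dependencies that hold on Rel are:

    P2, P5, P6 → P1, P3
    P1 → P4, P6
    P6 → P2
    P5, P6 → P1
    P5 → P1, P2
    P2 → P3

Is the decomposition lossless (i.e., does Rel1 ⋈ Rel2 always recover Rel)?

Common attributes: Rel1 ∩ Rel2 = {P5, P6}.
Closure of {P5, P6}: P6 → P2 applies, adding P2; P5, P6 → P1 applies, adding P1; P2 → P3 applies, adding P3; P1 → P4, P6 applies, adding P4. So (P5, P6)⁺ = {P1, P2, P3, P4, P5, P6}.
This closure contains every attribute of Rel1, so Rel1 ∩ Rel2 → Rel1. The join is lossless.

Yes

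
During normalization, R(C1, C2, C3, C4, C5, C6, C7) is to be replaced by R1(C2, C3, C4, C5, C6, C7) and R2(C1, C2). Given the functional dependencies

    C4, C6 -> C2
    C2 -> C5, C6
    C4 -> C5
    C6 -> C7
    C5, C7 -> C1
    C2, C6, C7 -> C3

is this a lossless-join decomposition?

Common attributes: R1 ∩ R2 = {C2}.
Closure of {C2}: C2 → C5, C6 applies, adding C5, C6; C6 → C7 applies, adding C7; C5, C7 → C1 applies, adding C1; C2, C6, C7 → C3 applies, adding C3. So (C2)⁺ = {C1, C2, C3, C5, C6, C7}.
This closure contains every attribute of R2, so R1 ∩ R2 → R2. The join is lossless.

Yes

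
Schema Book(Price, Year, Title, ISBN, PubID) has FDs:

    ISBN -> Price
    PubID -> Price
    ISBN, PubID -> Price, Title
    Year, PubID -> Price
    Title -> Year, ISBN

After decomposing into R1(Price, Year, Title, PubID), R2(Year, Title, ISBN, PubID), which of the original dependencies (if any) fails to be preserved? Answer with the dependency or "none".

Check ISBN → Price: no single fragment contains all of {Price, ISBN}, and the restricted closure of {ISBN} across the fragments never reaches {Price}.
PubID → Price is preserved.
ISBN, PubID → Price, Title is preserved.
Year, PubID → Price is preserved.
Title → Year, ISBN is preserved.

ISBN -> Price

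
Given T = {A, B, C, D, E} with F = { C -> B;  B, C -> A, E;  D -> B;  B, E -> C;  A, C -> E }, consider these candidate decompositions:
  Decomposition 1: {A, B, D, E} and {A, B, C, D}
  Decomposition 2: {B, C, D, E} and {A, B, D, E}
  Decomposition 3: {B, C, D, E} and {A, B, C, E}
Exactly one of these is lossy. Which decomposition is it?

Decomposition 1

Decomposition 1: common = {A, B, D}, closure = {A, B, D} → lossy.
Decomposition 2: common = {B, D, E}, closure = {A, B, C, D, E} → lossless.
Decomposition 3: common = {B, C, E}, closure = {A, B, C, E} → lossless.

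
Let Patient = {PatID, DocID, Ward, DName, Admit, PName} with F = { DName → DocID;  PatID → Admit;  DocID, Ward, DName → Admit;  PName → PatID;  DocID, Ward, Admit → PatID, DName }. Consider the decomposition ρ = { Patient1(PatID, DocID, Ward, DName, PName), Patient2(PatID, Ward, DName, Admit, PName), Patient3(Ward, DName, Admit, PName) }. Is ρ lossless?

Yes

Chase test. Columns are PatID, DocID, Ward, DName, Admit, PName; row i has aⱼ where attribute j ∈ Patienti, else bᵢⱼ.
Initial tableau (one row per fragment):
  row 1: a1 a2 a3 a4 b15 a6
  row 2: a1 b22 a3 a4 a5 a6
  row 3: b31 b32 a3 a4 a5 a6
Rows 1 and 2 agree on DName; apply DName→DocID and equate their DocID entries.
Rows 1 and 3 agree on DName; apply DName→DocID and equate their DocID entries.
Rows 1 and 2 agree on PatID; apply PatID→Admit and equate their Admit entries.
Rows 1 and 3 agree on PName; apply PName→PatID and equate their PatID entries.
Row 1 is now all distinguished symbols — the join is lossless.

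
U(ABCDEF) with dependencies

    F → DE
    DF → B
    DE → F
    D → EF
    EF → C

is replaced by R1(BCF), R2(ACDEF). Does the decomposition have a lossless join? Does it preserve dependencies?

lossless and dependency-preserving

Lossless test: (CF)⁺ = {BCDEF}, which contains all of one fragment — lossless.
Dependency preservation: DF → B is not contained in any single fragment, but the restricted closure of its left-hand side across the fragments still reaches the right-hand side; the remaining FDs each lie inside some fragment. All dependencies are preserved.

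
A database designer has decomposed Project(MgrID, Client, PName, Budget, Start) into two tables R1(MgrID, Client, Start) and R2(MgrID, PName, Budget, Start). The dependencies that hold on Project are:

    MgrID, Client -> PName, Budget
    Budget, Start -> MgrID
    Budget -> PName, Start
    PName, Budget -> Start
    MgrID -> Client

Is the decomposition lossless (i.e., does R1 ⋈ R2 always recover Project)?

Yes

Common attributes: R1 ∩ R2 = {MgrID, Start}.
Closure of {MgrID, Start}: MgrID → Client applies, adding Client; MgrID, Client → PName, Budget applies, adding PName, Budget. So (MgrID, Start)⁺ = {MgrID, Client, PName, Budget, Start}.
This closure contains every attribute of R1, so R1 ∩ R2 → R1. The join is lossless.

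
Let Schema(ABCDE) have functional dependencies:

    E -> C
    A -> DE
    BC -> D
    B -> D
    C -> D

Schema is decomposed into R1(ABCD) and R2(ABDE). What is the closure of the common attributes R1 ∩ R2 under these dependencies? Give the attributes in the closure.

ABCDE

R1 ∩ R2 = {ABD}.
A → DE applies, adding E
E → C applies, adding C
Closure: {ABCDE}.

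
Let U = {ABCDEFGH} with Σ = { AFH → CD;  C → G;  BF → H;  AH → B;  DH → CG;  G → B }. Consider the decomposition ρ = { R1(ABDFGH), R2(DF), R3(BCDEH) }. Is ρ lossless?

Chase test. Columns are ABCDEFGH; row i has aⱼ where attribute j ∈ Ri, else bᵢⱼ.
Initial tableau (one row per fragment):
  row 1: a1 a2 b13 a4 b15 a6 a7 a8
  row 2: b21 b22 b23 a4 b25 a6 b27 b28
  row 3: b31 a2 a3 a4 a5 b36 b37 a8
Rows 1 and 3 agree on DH; apply DH→CG and equate their CG entries.
No row becomes fully distinguished — the join is lossy.

No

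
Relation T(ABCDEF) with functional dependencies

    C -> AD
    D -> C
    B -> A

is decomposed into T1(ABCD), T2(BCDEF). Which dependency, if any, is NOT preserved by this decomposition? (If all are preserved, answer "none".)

none

C → AD lies within T1.
D → C lies within T1.
B → A lies within T1.
Every dependency is enforceable on the fragments, so the decomposition is dependency-preserving.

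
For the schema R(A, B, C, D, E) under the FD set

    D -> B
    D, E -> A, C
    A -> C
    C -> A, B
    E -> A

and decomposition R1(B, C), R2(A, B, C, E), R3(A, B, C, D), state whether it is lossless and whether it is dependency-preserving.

Lossless test (chase): Rows 1 and 2 agree on C; apply C→A, B and equate their A, B entries. No row becomes fully distinguished — the join is lossy.
Dependency preservation: D, E → A, C is not contained in any single fragment, but the restricted closure of its left-hand side across the fragments still reaches the right-hand side; the remaining FDs each lie inside some fragment. All dependencies are preserved.

lossy but dependency-preserving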